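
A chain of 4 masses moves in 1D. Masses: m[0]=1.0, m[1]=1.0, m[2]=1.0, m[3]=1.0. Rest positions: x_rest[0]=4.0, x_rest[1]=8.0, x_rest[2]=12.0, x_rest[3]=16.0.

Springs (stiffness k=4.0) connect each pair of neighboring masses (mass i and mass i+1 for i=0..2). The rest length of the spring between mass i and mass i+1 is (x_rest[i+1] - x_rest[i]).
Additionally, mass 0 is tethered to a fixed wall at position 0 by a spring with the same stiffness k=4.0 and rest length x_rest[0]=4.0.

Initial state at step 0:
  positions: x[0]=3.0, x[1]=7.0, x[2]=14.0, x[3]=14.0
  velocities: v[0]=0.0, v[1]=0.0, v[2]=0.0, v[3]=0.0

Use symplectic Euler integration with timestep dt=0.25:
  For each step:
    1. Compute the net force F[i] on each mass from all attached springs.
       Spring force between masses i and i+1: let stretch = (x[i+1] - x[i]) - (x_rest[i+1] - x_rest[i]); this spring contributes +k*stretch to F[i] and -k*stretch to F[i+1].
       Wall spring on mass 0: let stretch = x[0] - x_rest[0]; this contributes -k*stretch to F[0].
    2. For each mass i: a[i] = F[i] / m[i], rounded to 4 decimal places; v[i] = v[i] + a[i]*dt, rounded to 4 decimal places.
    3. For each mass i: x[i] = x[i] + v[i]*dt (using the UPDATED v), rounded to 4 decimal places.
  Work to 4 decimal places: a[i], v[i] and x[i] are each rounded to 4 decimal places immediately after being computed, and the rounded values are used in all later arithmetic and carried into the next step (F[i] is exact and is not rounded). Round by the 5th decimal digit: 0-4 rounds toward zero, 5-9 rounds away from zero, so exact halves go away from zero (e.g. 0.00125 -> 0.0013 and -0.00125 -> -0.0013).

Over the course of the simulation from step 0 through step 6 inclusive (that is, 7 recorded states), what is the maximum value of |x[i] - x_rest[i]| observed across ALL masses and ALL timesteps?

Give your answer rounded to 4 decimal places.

Step 0: x=[3.0000 7.0000 14.0000 14.0000] v=[0.0000 0.0000 0.0000 0.0000]
Step 1: x=[3.2500 7.7500 12.2500 15.0000] v=[1.0000 3.0000 -7.0000 4.0000]
Step 2: x=[3.8125 8.5000 10.0625 16.3125] v=[2.2500 3.0000 -8.7500 5.2500]
Step 3: x=[4.5938 8.4688 9.0469 17.0625] v=[3.1250 -0.1250 -4.0625 3.0000]
Step 4: x=[5.1954 7.6133 9.8907 16.8086] v=[2.4062 -3.4219 3.3750 -1.0156]
Step 5: x=[5.1026 6.7227 11.8946 15.8252] v=[-0.3713 -3.5624 8.0155 -3.9335]
Step 6: x=[4.1392 6.7201 13.5882 14.8592] v=[-3.8538 -0.0106 6.7742 -3.8641]
Max displacement = 2.9531

Answer: 2.9531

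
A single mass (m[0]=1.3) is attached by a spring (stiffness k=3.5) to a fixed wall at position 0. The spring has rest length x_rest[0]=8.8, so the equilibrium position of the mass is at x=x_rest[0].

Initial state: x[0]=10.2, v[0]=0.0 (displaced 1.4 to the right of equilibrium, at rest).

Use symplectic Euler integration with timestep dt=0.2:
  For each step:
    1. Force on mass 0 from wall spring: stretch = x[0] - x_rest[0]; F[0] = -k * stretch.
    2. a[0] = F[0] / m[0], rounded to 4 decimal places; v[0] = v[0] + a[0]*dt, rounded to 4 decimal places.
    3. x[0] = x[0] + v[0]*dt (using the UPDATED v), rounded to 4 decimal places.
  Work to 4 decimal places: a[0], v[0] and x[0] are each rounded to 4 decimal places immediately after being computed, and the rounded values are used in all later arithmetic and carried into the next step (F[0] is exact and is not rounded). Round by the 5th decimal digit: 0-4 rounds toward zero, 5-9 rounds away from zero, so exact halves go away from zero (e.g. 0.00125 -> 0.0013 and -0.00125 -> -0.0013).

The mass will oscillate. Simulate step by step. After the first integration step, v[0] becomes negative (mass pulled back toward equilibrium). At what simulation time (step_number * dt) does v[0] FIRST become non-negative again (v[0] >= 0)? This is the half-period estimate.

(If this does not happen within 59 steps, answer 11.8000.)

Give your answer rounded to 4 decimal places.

Answer: 2.0000

Derivation:
Step 0: x=[10.2000] v=[0.0000]
Step 1: x=[10.0492] v=[-0.7538]
Step 2: x=[9.7639] v=[-1.4264]
Step 3: x=[9.3748] v=[-1.9454]
Step 4: x=[8.9238] v=[-2.2549]
Step 5: x=[8.4595] v=[-2.3216]
Step 6: x=[8.0318] v=[-2.1383]
Step 7: x=[7.6869] v=[-1.7247]
Step 8: x=[7.4618] v=[-1.1253]
Step 9: x=[7.3809] v=[-0.4047]
Step 10: x=[7.4528] v=[0.3594]
First v>=0 after going negative at step 10, time=2.0000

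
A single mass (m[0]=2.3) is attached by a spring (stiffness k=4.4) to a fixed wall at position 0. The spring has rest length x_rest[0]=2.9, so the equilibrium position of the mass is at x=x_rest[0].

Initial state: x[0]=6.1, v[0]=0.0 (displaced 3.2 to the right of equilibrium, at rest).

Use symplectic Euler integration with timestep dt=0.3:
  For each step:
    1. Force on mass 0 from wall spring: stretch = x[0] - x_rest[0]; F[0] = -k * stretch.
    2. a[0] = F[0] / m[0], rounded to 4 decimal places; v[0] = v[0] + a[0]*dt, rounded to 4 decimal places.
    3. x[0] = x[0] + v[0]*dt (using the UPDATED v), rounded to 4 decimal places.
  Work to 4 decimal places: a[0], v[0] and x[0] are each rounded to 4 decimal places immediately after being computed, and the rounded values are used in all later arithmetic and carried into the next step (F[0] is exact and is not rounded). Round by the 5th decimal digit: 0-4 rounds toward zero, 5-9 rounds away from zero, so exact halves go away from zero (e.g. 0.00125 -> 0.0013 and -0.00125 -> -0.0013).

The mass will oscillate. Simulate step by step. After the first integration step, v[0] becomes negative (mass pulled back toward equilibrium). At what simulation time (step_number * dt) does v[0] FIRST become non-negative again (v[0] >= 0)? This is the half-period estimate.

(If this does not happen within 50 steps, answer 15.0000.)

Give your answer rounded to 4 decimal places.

Answer: 2.4000

Derivation:
Step 0: x=[6.1000] v=[0.0000]
Step 1: x=[5.5491] v=[-1.8365]
Step 2: x=[4.5421] v=[-3.3568]
Step 3: x=[3.2523] v=[-4.2992]
Step 4: x=[1.9019] v=[-4.5014]
Step 5: x=[0.7233] v=[-3.9286]
Step 6: x=[-0.0805] v=[-2.6794]
Step 7: x=[-0.3712] v=[-0.9689]
Step 8: x=[-0.0987] v=[0.9085]
First v>=0 after going negative at step 8, time=2.4000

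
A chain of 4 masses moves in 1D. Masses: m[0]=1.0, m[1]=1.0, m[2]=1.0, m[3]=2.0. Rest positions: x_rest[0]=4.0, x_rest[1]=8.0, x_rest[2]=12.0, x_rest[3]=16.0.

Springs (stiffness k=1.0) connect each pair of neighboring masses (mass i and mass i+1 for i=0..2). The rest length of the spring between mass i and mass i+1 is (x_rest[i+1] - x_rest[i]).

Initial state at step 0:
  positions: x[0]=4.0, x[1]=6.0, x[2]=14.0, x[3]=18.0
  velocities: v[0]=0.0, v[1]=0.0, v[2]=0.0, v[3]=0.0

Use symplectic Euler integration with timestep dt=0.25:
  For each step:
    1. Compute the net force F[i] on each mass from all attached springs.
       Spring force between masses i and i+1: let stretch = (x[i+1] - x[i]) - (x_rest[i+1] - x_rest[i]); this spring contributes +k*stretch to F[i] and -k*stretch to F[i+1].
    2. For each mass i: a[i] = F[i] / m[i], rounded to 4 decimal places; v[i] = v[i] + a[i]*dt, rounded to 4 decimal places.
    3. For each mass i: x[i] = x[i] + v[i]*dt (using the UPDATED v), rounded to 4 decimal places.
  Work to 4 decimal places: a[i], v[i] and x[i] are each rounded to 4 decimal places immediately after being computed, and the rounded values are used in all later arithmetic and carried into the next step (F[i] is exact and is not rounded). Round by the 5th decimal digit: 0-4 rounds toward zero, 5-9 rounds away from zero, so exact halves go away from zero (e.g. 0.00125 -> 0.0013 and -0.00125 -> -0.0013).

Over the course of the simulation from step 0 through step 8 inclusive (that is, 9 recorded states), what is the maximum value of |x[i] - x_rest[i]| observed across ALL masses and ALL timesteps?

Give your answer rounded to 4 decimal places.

Answer: 2.1738

Derivation:
Step 0: x=[4.0000 6.0000 14.0000 18.0000] v=[0.0000 0.0000 0.0000 0.0000]
Step 1: x=[3.8750 6.3750 13.7500 18.0000] v=[-0.5000 1.5000 -1.0000 0.0000]
Step 2: x=[3.6563 7.0547 13.3047 17.9922] v=[-0.8750 2.7188 -1.7813 -0.0313]
Step 3: x=[3.4000 7.9126 12.7617 17.9629] v=[-1.0254 3.4317 -2.1719 -0.1173]
Step 4: x=[3.1757 8.7916 12.2407 17.8960] v=[-0.8973 3.5158 -2.0839 -0.2675]
Step 5: x=[3.0524 9.5351 11.8576 17.7774] v=[-0.4933 2.9741 -1.5324 -0.4744]
Step 6: x=[3.0843 10.0186 11.6993 17.5988] v=[0.1274 1.9341 -0.6331 -0.7144]
Step 7: x=[3.2996 10.1738 11.8047 17.3608] v=[0.8610 0.6207 0.4216 -0.9519]
Step 8: x=[3.6945 10.0013 12.1554 17.0742] v=[1.5796 -0.6901 1.4029 -1.1464]
Max displacement = 2.1738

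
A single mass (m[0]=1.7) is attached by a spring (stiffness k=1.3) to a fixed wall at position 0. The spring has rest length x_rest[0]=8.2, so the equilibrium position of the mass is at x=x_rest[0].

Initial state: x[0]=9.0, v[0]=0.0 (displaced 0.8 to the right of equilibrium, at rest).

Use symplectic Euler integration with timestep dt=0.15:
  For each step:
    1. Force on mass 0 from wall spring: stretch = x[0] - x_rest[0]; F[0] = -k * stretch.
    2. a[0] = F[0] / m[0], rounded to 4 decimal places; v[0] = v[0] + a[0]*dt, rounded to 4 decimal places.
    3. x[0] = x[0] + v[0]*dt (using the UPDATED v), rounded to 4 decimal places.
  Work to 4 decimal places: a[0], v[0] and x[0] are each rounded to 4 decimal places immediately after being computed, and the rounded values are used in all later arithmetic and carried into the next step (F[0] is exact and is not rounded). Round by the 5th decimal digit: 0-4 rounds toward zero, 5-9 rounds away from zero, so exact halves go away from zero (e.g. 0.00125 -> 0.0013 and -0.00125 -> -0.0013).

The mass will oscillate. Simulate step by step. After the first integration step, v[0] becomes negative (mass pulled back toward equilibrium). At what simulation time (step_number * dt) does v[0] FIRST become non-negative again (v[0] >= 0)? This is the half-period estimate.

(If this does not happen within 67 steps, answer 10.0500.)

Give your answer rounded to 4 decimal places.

Answer: 3.6000

Derivation:
Step 0: x=[9.0000] v=[0.0000]
Step 1: x=[8.9862] v=[-0.0918]
Step 2: x=[8.9589] v=[-0.1820]
Step 3: x=[8.9186] v=[-0.2690]
Step 4: x=[8.8659] v=[-0.3514]
Step 5: x=[8.8017] v=[-0.4278]
Step 6: x=[8.7272] v=[-0.4968]
Step 7: x=[8.6436] v=[-0.5573]
Step 8: x=[8.5524] v=[-0.6082]
Step 9: x=[8.4551] v=[-0.6486]
Step 10: x=[8.3534] v=[-0.6779]
Step 11: x=[8.2491] v=[-0.6955]
Step 12: x=[8.1439] v=[-0.7011]
Step 13: x=[8.0397] v=[-0.6947]
Step 14: x=[7.9383] v=[-0.6763]
Step 15: x=[7.8414] v=[-0.6463]
Step 16: x=[7.7506] v=[-0.6052]
Step 17: x=[7.6676] v=[-0.5536]
Step 18: x=[7.5937] v=[-0.4925]
Step 19: x=[7.5303] v=[-0.4230]
Step 20: x=[7.4784] v=[-0.3462]
Step 21: x=[7.4389] v=[-0.2634]
Step 22: x=[7.4125] v=[-0.1761]
Step 23: x=[7.3996] v=[-0.0858]
Step 24: x=[7.4005] v=[0.0060]
First v>=0 after going negative at step 24, time=3.6000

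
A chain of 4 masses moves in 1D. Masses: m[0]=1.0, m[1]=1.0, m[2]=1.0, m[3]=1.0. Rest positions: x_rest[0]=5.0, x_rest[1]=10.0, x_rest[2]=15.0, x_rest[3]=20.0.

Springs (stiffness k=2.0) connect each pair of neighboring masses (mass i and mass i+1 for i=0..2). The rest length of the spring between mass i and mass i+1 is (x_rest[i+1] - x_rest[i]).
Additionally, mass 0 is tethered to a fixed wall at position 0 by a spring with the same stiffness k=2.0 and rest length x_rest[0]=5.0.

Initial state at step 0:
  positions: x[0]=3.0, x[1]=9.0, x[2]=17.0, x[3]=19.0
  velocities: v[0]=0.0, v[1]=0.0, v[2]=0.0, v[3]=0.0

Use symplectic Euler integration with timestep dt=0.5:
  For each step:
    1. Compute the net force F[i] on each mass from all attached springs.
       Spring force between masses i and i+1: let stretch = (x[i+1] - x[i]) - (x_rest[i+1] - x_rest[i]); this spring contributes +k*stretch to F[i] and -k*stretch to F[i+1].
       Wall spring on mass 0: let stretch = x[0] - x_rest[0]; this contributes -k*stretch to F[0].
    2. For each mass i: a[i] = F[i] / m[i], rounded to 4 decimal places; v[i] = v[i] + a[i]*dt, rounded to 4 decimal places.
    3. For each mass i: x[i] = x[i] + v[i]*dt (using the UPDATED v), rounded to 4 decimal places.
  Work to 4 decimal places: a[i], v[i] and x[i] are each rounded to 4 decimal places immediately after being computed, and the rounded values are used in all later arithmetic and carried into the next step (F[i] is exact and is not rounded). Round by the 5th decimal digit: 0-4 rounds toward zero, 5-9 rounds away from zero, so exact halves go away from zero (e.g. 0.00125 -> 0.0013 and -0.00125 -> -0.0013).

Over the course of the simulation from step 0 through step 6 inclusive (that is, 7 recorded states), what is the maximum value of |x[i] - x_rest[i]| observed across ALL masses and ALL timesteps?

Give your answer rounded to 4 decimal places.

Answer: 2.7500

Derivation:
Step 0: x=[3.0000 9.0000 17.0000 19.0000] v=[0.0000 0.0000 0.0000 0.0000]
Step 1: x=[4.5000 10.0000 14.0000 20.5000] v=[3.0000 2.0000 -6.0000 3.0000]
Step 2: x=[6.5000 10.2500 12.2500 21.2500] v=[4.0000 0.5000 -3.5000 1.5000]
Step 3: x=[7.1250 9.6250 14.0000 20.0000] v=[1.2500 -1.2500 3.5000 -2.5000]
Step 4: x=[5.4375 9.9375 16.5625 18.2500] v=[-3.3750 0.6250 5.1250 -3.5000]
Step 5: x=[3.2813 11.3125 16.6563 18.1563] v=[-4.3125 2.7500 0.1875 -0.1875]
Step 6: x=[3.5000 11.3438 14.8282 19.8126] v=[0.4374 0.0626 -3.6563 3.3125]
Max displacement = 2.7500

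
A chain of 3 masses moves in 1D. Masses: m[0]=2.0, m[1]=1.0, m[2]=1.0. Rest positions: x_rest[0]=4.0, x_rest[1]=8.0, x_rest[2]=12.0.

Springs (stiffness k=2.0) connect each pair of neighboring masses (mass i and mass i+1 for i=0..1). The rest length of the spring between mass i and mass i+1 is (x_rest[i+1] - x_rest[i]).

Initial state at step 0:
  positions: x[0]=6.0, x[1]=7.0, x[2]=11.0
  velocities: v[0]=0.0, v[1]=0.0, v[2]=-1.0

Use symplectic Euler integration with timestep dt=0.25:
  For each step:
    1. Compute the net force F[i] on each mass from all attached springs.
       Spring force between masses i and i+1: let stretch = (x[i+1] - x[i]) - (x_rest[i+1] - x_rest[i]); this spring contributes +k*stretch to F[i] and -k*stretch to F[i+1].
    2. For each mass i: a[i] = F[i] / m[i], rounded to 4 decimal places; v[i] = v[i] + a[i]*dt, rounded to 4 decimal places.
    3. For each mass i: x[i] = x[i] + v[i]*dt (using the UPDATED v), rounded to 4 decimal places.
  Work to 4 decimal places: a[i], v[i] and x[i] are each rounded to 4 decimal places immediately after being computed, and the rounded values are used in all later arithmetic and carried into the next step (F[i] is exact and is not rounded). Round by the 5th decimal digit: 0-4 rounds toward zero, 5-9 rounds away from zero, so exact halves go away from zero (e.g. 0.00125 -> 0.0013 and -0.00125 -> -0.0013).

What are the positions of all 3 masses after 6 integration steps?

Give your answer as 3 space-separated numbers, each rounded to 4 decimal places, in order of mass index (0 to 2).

Answer: 3.7690 8.8579 12.1046

Derivation:
Step 0: x=[6.0000 7.0000 11.0000] v=[0.0000 0.0000 -1.0000]
Step 1: x=[5.8125 7.3750 10.7500] v=[-0.7500 1.5000 -1.0000]
Step 2: x=[5.4727 7.9766 10.5781] v=[-1.3594 2.4063 -0.6875]
Step 3: x=[5.0394 8.5904 10.5811] v=[-1.7334 2.4551 0.0118]
Step 4: x=[4.5780 9.0092 10.8352] v=[-1.8457 1.6750 1.0165]
Step 5: x=[4.1435 9.1023 11.3611] v=[-1.7379 0.3724 2.1035]
Step 6: x=[3.7690 8.8579 12.1046] v=[-1.4982 -0.9776 2.9741]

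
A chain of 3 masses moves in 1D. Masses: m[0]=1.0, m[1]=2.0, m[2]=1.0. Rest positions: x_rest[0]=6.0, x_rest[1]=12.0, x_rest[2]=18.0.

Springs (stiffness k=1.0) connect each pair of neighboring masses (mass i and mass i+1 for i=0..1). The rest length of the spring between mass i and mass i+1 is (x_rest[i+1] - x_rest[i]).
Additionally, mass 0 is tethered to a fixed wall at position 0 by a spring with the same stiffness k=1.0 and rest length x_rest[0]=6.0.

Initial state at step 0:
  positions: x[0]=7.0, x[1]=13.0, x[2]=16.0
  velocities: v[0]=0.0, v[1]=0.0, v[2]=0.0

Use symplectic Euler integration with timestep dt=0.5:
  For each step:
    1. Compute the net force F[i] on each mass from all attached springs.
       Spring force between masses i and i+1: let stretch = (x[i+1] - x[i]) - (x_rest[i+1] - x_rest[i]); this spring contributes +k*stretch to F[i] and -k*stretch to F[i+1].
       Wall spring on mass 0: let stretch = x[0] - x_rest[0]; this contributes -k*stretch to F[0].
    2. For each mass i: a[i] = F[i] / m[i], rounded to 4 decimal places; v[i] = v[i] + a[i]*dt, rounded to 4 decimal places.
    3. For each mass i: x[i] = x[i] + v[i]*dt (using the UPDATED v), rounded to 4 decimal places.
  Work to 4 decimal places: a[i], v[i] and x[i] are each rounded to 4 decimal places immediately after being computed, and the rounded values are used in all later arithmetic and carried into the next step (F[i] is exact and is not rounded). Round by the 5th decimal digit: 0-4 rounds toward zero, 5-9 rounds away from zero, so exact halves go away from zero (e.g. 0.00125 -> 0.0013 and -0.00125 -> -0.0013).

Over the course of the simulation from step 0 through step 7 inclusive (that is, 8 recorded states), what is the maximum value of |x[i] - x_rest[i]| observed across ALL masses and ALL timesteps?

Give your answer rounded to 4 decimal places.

Step 0: x=[7.0000 13.0000 16.0000] v=[0.0000 0.0000 0.0000]
Step 1: x=[6.7500 12.6250 16.7500] v=[-0.5000 -0.7500 1.5000]
Step 2: x=[6.2813 12.0313 17.9688] v=[-0.9375 -1.1875 2.4375]
Step 3: x=[5.6797 11.4610 19.2032] v=[-1.2032 -1.1406 2.4688]
Step 4: x=[5.1035 11.1358 20.0021] v=[-1.1524 -0.6504 1.5977]
Step 5: x=[4.7595 11.1649 20.0844] v=[-0.6880 0.0581 0.1646]
Step 6: x=[4.8270 11.5083 19.4368] v=[0.1350 0.6867 -1.2952]
Step 7: x=[5.3581 12.0076 18.3071] v=[1.0622 0.9985 -2.2595]
Max displacement = 2.0844

Answer: 2.0844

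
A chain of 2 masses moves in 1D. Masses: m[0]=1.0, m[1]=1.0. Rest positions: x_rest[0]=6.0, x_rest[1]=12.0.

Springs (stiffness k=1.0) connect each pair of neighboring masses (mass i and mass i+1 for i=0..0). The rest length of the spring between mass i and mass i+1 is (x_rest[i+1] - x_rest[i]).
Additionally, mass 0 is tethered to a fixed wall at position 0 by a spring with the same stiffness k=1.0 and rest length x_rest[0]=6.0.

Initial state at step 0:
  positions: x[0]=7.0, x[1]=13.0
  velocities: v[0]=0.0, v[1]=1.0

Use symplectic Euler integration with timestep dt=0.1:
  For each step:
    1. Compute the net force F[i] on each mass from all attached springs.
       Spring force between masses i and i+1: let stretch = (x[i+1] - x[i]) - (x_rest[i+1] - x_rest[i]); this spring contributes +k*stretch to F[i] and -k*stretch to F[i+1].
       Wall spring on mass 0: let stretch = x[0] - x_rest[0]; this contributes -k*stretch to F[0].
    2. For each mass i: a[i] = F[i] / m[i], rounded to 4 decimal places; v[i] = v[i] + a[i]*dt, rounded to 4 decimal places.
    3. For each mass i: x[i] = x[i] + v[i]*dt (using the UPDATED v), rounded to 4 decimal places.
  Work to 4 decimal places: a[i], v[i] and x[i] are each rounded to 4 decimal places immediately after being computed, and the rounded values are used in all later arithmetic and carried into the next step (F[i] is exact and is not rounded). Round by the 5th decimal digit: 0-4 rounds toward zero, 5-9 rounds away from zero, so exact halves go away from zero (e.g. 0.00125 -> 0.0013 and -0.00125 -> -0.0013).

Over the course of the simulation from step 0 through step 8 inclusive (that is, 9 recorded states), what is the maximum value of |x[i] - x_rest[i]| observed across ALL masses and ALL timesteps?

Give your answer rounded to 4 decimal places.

Answer: 1.7013

Derivation:
Step 0: x=[7.0000 13.0000] v=[0.0000 1.0000]
Step 1: x=[6.9900 13.1000] v=[-0.1000 1.0000]
Step 2: x=[6.9712 13.1989] v=[-0.1880 0.9890]
Step 3: x=[6.9450 13.2955] v=[-0.2624 0.9662]
Step 4: x=[6.9128 13.3886] v=[-0.3219 0.9312]
Step 5: x=[6.8762 13.4770] v=[-0.3656 0.8836]
Step 6: x=[6.8369 13.5594] v=[-0.3931 0.8235]
Step 7: x=[6.7965 13.6345] v=[-0.4045 0.7513]
Step 8: x=[6.7565 13.7013] v=[-0.4004 0.6675]
Max displacement = 1.7013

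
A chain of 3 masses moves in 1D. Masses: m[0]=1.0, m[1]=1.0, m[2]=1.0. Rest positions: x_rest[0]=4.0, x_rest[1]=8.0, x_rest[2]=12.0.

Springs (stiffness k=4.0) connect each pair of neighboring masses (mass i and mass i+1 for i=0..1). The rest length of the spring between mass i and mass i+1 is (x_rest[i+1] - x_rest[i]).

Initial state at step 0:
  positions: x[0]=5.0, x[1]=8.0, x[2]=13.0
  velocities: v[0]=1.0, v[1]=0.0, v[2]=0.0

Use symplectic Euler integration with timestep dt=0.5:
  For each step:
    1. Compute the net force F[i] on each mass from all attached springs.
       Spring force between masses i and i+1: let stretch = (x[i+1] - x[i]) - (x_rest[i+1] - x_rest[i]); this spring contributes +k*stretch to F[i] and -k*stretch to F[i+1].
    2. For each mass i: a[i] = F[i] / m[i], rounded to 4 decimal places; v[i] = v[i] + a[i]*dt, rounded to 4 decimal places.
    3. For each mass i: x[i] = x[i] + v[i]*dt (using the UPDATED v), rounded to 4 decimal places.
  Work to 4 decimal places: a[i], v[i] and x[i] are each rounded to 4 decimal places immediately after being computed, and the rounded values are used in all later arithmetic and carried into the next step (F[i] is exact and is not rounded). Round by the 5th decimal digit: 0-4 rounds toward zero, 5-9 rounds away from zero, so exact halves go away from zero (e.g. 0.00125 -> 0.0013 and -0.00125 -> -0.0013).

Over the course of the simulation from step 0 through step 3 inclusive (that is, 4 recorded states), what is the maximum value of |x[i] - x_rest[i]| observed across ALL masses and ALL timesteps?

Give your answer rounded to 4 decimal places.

Answer: 2.0000

Derivation:
Step 0: x=[5.0000 8.0000 13.0000] v=[1.0000 0.0000 0.0000]
Step 1: x=[4.5000 10.0000 12.0000] v=[-1.0000 4.0000 -2.0000]
Step 2: x=[5.5000 8.5000 13.0000] v=[2.0000 -3.0000 2.0000]
Step 3: x=[5.5000 8.5000 13.5000] v=[0.0000 0.0000 1.0000]
Max displacement = 2.0000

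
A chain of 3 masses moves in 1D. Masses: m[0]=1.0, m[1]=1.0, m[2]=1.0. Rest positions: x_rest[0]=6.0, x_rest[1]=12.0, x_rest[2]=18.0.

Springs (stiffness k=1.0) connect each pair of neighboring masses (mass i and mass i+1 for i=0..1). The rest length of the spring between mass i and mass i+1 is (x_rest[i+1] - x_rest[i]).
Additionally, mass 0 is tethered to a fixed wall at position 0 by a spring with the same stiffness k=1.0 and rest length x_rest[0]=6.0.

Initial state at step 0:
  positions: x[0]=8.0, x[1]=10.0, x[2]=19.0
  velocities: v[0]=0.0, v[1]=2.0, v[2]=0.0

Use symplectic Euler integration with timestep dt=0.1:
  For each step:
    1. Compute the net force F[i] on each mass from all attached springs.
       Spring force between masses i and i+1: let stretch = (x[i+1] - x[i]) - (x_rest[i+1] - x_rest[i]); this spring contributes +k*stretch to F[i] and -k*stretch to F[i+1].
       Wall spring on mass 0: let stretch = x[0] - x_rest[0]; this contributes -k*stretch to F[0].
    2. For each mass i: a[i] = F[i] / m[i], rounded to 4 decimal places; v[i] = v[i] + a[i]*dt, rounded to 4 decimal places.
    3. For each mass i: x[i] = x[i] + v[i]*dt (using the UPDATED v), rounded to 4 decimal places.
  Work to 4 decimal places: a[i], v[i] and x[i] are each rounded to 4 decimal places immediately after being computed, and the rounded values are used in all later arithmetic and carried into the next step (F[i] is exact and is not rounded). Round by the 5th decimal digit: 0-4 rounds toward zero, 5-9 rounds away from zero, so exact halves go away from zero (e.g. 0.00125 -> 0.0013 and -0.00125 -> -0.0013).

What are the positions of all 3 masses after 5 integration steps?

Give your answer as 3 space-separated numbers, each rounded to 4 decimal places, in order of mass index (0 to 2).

Answer: 7.2032 11.8941 18.6228

Derivation:
Step 0: x=[8.0000 10.0000 19.0000] v=[0.0000 2.0000 0.0000]
Step 1: x=[7.9400 10.2700 18.9700] v=[-0.6000 2.7000 -0.3000]
Step 2: x=[7.8239 10.6037 18.9130] v=[-1.1610 3.3370 -0.5700]
Step 3: x=[7.6574 10.9927 18.8329] v=[-1.6654 3.8900 -0.8009]
Step 4: x=[7.4476 11.4268 18.7344] v=[-2.0976 4.3405 -0.9849]
Step 5: x=[7.2032 11.8941 18.6228] v=[-2.4444 4.6733 -1.1157]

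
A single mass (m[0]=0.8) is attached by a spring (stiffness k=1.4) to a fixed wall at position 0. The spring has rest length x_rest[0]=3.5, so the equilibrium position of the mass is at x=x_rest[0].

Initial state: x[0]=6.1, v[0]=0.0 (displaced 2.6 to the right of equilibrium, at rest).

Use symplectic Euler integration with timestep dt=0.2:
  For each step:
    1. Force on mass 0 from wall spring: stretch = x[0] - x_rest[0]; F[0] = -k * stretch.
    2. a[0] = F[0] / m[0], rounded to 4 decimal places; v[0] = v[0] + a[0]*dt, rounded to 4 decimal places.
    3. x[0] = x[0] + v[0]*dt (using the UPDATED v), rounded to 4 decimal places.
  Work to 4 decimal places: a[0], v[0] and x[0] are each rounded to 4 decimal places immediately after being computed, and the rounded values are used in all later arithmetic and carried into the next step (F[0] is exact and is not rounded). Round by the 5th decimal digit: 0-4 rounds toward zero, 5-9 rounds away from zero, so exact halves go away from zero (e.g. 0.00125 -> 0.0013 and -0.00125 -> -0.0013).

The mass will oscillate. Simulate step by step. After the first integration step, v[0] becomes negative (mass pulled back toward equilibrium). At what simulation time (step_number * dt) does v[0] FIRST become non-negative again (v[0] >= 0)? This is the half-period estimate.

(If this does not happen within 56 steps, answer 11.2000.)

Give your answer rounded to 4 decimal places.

Answer: 2.4000

Derivation:
Step 0: x=[6.1000] v=[0.0000]
Step 1: x=[5.9180] v=[-0.9100]
Step 2: x=[5.5667] v=[-1.7563]
Step 3: x=[5.0708] v=[-2.4796]
Step 4: x=[4.4649] v=[-3.0294]
Step 5: x=[3.7915] v=[-3.3671]
Step 6: x=[3.0977] v=[-3.4691]
Step 7: x=[2.4320] v=[-3.3283]
Step 8: x=[1.8411] v=[-2.9545]
Step 9: x=[1.3663] v=[-2.3739]
Step 10: x=[1.0409] v=[-1.6271]
Step 11: x=[0.8876] v=[-0.7664]
Step 12: x=[0.9172] v=[0.1479]
First v>=0 after going negative at step 12, time=2.4000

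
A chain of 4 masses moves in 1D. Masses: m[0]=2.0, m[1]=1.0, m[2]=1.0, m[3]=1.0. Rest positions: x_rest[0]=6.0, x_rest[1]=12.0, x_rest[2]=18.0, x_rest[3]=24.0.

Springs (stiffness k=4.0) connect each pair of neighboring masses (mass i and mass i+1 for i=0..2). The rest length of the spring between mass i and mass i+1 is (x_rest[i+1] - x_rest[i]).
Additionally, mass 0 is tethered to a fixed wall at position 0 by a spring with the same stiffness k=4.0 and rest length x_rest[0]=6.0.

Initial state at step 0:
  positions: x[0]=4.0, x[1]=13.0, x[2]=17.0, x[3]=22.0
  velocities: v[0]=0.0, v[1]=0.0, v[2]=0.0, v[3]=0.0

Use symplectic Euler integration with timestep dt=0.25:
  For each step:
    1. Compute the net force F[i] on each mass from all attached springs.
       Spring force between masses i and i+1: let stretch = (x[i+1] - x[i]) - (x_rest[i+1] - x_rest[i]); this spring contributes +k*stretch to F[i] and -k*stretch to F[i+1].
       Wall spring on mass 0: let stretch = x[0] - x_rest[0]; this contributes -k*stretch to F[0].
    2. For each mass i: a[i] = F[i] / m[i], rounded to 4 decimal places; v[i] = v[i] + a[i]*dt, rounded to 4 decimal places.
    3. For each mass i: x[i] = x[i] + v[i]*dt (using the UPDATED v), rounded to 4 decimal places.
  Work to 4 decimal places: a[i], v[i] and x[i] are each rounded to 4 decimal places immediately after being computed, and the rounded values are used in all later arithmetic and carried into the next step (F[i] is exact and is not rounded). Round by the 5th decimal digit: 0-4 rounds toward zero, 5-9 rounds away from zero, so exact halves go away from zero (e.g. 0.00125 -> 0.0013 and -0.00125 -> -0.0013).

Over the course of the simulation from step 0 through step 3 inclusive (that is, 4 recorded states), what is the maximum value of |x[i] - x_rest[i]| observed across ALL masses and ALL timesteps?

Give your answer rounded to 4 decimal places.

Step 0: x=[4.0000 13.0000 17.0000 22.0000] v=[0.0000 0.0000 0.0000 0.0000]
Step 1: x=[4.6250 11.7500 17.2500 22.2500] v=[2.5000 -5.0000 1.0000 1.0000]
Step 2: x=[5.5625 10.0938 17.3750 22.7500] v=[3.7500 -6.6250 0.5000 2.0000]
Step 3: x=[6.3711 9.1250 17.0235 23.4063] v=[3.2344 -3.8751 -1.4062 2.6250]
Max displacement = 2.8750

Answer: 2.8750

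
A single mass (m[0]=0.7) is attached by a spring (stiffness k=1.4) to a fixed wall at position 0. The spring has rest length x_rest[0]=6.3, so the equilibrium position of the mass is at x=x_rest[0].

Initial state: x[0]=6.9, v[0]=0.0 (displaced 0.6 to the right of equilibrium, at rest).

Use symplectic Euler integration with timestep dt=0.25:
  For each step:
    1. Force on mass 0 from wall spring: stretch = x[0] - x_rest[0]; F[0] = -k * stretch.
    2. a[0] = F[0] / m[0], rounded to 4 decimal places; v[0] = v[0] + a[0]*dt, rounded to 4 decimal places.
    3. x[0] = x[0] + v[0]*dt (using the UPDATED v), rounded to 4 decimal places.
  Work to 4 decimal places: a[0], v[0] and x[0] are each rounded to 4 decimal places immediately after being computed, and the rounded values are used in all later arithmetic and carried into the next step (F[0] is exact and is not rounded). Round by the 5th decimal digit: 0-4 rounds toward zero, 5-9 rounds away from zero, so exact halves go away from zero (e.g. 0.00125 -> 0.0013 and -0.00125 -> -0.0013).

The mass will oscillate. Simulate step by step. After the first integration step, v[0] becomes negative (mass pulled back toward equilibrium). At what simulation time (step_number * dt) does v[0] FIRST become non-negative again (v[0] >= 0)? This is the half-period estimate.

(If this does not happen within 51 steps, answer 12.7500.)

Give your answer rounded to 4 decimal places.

Answer: 2.2500

Derivation:
Step 0: x=[6.9000] v=[0.0000]
Step 1: x=[6.8250] v=[-0.3000]
Step 2: x=[6.6844] v=[-0.5625]
Step 3: x=[6.4957] v=[-0.7547]
Step 4: x=[6.2826] v=[-0.8526]
Step 5: x=[6.0716] v=[-0.8439]
Step 6: x=[5.8892] v=[-0.7297]
Step 7: x=[5.7581] v=[-0.5243]
Step 8: x=[5.6948] v=[-0.2534]
Step 9: x=[5.7071] v=[0.0492]
First v>=0 after going negative at step 9, time=2.2500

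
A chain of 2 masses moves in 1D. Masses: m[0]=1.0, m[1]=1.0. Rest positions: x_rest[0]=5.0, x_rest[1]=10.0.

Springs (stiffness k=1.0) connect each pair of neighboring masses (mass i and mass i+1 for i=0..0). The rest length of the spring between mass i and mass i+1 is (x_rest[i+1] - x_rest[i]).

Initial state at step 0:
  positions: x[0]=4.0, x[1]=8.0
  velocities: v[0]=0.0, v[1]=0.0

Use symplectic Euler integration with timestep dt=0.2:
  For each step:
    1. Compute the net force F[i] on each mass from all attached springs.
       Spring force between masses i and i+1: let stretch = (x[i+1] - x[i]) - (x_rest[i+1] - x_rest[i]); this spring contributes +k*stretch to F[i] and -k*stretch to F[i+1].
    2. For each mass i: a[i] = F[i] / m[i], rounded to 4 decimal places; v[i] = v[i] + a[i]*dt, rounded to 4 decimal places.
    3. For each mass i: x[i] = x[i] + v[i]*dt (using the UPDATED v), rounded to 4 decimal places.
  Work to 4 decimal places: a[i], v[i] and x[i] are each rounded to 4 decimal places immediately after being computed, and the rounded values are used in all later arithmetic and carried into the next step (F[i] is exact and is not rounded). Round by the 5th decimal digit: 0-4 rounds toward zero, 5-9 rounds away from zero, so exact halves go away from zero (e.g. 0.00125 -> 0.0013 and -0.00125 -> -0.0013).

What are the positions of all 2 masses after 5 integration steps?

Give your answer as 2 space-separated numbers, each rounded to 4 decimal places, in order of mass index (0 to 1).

Step 0: x=[4.0000 8.0000] v=[0.0000 0.0000]
Step 1: x=[3.9600 8.0400] v=[-0.2000 0.2000]
Step 2: x=[3.8832 8.1168] v=[-0.3840 0.3840]
Step 3: x=[3.7757 8.2243] v=[-0.5373 0.5373]
Step 4: x=[3.6462 8.3538] v=[-0.6476 0.6476]
Step 5: x=[3.5050 8.4950] v=[-0.7061 0.7061]

Answer: 3.5050 8.4950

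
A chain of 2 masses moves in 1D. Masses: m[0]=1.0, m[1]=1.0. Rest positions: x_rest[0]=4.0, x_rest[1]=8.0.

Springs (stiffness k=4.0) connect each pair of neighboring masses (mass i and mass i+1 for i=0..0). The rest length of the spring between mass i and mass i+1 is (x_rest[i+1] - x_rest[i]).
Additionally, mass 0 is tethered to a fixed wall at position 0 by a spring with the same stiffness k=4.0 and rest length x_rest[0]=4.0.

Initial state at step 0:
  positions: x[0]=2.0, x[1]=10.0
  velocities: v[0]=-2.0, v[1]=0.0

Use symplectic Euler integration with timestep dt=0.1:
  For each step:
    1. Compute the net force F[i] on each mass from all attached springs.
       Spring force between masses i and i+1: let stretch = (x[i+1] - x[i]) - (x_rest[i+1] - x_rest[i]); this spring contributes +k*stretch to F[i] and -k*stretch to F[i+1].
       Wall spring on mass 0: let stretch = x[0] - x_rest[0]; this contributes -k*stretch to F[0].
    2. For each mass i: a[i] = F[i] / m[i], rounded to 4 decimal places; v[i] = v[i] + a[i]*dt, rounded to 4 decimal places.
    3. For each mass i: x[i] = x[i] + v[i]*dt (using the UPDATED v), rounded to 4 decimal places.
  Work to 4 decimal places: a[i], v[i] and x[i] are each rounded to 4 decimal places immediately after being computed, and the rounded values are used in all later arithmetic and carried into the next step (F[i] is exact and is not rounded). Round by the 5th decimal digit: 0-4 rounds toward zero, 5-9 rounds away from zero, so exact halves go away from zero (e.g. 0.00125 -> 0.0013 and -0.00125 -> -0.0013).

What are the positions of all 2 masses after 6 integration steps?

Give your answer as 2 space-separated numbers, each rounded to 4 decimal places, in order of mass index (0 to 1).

Step 0: x=[2.0000 10.0000] v=[-2.0000 0.0000]
Step 1: x=[2.0400 9.8400] v=[0.4000 -1.6000]
Step 2: x=[2.3104 9.5280] v=[2.7040 -3.1200]
Step 3: x=[2.7771 9.0873] v=[4.6669 -4.4070]
Step 4: x=[3.3851 8.5542] v=[6.0801 -5.3311]
Step 5: x=[4.0645 7.9743] v=[6.7937 -5.7987]
Step 6: x=[4.7377 7.3980] v=[6.7318 -5.7626]

Answer: 4.7377 7.3980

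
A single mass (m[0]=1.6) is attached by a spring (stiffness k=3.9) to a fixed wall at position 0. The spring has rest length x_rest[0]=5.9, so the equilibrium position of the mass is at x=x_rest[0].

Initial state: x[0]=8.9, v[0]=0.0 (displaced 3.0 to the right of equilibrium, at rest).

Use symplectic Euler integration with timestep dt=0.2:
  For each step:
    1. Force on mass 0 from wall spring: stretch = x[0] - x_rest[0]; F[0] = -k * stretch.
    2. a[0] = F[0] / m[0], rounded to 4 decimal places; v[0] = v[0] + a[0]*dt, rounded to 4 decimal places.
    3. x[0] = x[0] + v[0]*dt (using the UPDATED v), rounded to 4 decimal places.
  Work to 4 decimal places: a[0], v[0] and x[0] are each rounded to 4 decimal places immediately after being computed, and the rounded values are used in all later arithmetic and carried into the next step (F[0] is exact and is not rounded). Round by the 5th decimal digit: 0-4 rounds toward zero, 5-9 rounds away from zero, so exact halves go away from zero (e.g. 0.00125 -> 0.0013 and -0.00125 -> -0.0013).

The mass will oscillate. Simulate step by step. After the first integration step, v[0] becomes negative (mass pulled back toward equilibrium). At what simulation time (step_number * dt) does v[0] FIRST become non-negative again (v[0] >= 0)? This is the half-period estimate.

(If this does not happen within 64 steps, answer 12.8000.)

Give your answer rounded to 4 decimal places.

Step 0: x=[8.9000] v=[0.0000]
Step 1: x=[8.6075] v=[-1.4625]
Step 2: x=[8.0510] v=[-2.7824]
Step 3: x=[7.2848] v=[-3.8310]
Step 4: x=[6.3836] v=[-4.5061]
Step 5: x=[5.4352] v=[-4.7419]
Step 6: x=[4.5321] v=[-4.5153]
Step 7: x=[3.7624] v=[-3.8484]
Step 8: x=[3.2011] v=[-2.8063]
Step 9: x=[2.9030] v=[-1.4906]
Step 10: x=[2.8971] v=[-0.0296]
Step 11: x=[3.1840] v=[1.4343]
First v>=0 after going negative at step 11, time=2.2000

Answer: 2.2000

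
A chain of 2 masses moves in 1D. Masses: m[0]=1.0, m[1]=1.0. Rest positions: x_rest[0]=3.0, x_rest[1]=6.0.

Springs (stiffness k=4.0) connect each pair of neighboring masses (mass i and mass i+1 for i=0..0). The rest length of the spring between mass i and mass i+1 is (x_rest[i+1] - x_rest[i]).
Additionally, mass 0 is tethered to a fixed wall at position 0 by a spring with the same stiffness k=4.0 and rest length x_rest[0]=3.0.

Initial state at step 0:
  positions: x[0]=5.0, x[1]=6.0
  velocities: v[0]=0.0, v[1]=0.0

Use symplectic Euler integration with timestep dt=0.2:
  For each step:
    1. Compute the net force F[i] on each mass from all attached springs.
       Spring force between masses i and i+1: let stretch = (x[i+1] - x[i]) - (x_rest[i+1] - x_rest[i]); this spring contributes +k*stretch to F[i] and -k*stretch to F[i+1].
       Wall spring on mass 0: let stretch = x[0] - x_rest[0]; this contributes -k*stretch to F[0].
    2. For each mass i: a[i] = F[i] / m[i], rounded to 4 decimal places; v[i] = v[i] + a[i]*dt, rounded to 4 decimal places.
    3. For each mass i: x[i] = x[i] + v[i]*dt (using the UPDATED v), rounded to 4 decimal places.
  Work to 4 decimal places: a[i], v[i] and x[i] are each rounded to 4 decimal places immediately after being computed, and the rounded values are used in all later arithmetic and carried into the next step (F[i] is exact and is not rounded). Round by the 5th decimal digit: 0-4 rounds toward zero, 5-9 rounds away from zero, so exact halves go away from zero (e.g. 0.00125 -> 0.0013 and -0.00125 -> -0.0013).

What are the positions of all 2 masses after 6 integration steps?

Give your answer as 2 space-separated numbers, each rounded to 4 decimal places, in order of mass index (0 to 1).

Answer: 2.3422 6.3564

Derivation:
Step 0: x=[5.0000 6.0000] v=[0.0000 0.0000]
Step 1: x=[4.3600 6.3200] v=[-3.2000 1.6000]
Step 2: x=[3.3360 6.8064] v=[-5.1200 2.4320]
Step 3: x=[2.3335 7.2175] v=[-5.0125 2.0557]
Step 4: x=[1.7391 7.3272] v=[-2.9721 0.5485]
Step 5: x=[1.7605 7.0228] v=[0.1071 -1.5220]
Step 6: x=[2.3422 6.3564] v=[2.9085 -3.3318]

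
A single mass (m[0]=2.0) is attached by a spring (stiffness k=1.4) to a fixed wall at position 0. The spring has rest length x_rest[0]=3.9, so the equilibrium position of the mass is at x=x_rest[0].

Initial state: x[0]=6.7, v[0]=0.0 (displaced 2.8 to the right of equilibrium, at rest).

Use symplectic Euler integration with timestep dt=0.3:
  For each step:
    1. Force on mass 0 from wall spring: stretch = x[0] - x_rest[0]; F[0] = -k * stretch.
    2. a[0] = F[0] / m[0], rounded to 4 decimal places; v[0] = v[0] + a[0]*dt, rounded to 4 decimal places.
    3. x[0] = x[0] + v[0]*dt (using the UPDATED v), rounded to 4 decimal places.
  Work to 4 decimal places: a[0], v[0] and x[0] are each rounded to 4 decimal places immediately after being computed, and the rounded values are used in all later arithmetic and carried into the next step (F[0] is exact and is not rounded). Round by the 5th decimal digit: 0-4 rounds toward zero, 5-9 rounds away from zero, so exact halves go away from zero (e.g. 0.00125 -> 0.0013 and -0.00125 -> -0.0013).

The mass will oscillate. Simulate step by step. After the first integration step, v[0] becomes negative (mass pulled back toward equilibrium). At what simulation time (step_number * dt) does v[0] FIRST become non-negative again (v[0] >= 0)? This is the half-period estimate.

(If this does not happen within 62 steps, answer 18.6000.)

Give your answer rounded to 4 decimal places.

Step 0: x=[6.7000] v=[0.0000]
Step 1: x=[6.5236] v=[-0.5880]
Step 2: x=[6.1819] v=[-1.1390]
Step 3: x=[5.6964] v=[-1.6182]
Step 4: x=[5.0978] v=[-1.9955]
Step 5: x=[4.4237] v=[-2.2471]
Step 6: x=[3.7166] v=[-2.3571]
Step 7: x=[3.0210] v=[-2.3186]
Step 8: x=[2.3808] v=[-2.1340]
Step 9: x=[1.8363] v=[-1.8150]
Step 10: x=[1.4218] v=[-1.3816]
Step 11: x=[1.1634] v=[-0.8612]
Step 12: x=[1.0775] v=[-0.2865]
Step 13: x=[1.1694] v=[0.3062]
First v>=0 after going negative at step 13, time=3.9000

Answer: 3.9000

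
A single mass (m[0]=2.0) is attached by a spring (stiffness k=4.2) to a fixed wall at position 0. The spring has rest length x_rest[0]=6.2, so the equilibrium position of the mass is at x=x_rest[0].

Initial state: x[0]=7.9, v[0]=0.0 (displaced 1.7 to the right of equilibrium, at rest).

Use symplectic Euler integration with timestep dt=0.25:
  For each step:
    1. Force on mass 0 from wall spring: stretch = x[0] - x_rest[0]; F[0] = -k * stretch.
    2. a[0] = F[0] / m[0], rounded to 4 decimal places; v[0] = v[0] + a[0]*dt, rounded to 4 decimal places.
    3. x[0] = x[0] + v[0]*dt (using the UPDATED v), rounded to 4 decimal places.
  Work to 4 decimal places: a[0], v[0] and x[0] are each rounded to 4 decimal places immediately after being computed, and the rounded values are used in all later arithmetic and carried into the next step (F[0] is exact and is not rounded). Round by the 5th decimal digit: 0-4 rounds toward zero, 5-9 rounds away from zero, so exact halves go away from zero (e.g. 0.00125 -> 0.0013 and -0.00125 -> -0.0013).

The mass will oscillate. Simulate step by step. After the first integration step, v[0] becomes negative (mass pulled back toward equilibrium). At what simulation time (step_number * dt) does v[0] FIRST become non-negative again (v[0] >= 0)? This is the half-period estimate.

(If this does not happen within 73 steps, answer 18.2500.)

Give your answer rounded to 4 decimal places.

Answer: 2.2500

Derivation:
Step 0: x=[7.9000] v=[0.0000]
Step 1: x=[7.6769] v=[-0.8925]
Step 2: x=[7.2599] v=[-1.6679]
Step 3: x=[6.7038] v=[-2.2244]
Step 4: x=[6.0816] v=[-2.4889]
Step 5: x=[5.4749] v=[-2.4268]
Step 6: x=[4.9634] v=[-2.0461]
Step 7: x=[4.6142] v=[-1.3969]
Step 8: x=[4.4731] v=[-0.5644]
Step 9: x=[4.5587] v=[0.3422]
First v>=0 after going negative at step 9, time=2.2500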